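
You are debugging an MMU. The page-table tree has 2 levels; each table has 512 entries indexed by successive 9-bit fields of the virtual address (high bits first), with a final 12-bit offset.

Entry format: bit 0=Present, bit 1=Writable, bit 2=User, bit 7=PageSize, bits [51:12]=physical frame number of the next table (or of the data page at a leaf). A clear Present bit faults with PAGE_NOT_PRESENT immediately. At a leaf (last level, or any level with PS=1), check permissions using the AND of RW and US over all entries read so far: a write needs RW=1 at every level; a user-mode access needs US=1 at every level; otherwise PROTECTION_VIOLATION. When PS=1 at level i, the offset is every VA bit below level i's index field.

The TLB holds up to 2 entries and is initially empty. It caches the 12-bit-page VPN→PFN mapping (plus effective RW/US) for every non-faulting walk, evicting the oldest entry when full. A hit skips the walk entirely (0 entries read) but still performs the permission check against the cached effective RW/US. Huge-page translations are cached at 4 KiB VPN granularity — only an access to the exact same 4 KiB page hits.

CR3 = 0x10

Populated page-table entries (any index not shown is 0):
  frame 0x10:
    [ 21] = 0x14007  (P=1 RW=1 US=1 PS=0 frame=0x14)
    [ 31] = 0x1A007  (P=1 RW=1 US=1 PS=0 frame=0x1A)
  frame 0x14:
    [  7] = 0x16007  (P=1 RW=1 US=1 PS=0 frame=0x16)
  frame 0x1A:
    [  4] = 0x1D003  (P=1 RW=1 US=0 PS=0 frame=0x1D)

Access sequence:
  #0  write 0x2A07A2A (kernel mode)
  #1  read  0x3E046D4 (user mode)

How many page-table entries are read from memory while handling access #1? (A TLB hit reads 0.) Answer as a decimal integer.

Walk each access:
#0 VA=0x2A07A2A (w,kernel):
  lvl0: tbl 0x10, slot 21 ⇒ 0x14007 (P1/RW1/US1/PS0)
  lvl1: tbl 0x14, slot 7 ⇒ 0x16007 (P1/RW1/US1/PS0)
  ✓ 0x16A2A  — 2 lookups
#1 VA=0x3E046D4 (r,user):
  lvl0: tbl 0x10, slot 31 ⇒ 0x1A007 (P1/RW1/US1/PS0)
  lvl1: tbl 0x1A, slot 4 ⇒ 0x1D003 (P1/RW1/US0/PS0)
  ✗ PROTECTION_VIOLATION  [2 reads]

Entries read for #1: 2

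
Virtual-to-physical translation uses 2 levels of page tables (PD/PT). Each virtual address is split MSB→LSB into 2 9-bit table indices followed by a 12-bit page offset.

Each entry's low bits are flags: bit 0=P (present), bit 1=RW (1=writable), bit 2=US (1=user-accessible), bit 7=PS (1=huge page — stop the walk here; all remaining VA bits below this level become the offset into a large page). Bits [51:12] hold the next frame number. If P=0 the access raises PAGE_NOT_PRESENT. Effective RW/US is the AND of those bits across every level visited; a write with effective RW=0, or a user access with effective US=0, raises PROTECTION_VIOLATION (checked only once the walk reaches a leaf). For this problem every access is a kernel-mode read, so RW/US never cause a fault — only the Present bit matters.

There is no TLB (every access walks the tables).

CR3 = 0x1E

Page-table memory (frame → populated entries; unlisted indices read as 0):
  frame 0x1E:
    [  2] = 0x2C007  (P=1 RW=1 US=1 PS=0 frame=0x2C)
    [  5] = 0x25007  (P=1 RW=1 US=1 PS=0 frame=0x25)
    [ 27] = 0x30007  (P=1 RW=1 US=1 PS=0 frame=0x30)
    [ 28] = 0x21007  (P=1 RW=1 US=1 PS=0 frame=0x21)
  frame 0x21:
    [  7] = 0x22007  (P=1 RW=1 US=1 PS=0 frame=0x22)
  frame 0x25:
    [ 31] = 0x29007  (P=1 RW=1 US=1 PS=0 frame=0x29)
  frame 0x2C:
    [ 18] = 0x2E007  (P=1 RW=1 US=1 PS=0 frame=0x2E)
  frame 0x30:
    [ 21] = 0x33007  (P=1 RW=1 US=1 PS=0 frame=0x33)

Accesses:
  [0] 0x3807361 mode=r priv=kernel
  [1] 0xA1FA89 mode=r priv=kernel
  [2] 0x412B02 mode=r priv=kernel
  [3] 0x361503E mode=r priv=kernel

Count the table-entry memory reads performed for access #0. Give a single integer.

Trace:
#0 VA=0x3807361 (r,kernel):
  [0] read 0x1E idx=28: raw=0x21007 flags P=1 W=1 U=1 S=0
  [1] read 0x21 idx=7: raw=0x22007 flags P=1 W=1 U=1 S=0
  ⇒ phys 0x22361  [2 reads]
#1 VA=0xA1FA89 (r,kernel):
  [0] read 0x1E idx=5: raw=0x25007 flags P=1 W=1 U=1 S=0
  [1] read 0x25 idx=31: raw=0x29007 flags P=1 W=1 U=1 S=0
  ⇒ phys 0x29A89  [2 reads]
#2 VA=0x412B02 (r,kernel):
  [0] read 0x1E idx=2: raw=0x2C007 flags P=1 W=1 U=1 S=0
  [1] read 0x2C idx=18: raw=0x2E007 flags P=1 W=1 U=1 S=0
  ⇒ phys 0x2EB02  [2 reads]
#3 VA=0x361503E (r,kernel):
  [0] read 0x1E idx=27: raw=0x30007 flags P=1 W=1 U=1 S=0
  [1] read 0x30 idx=21: raw=0x33007 flags P=1 W=1 U=1 S=0
  ⇒ phys 0x3303E  [2 reads]

Entries read for #0: 2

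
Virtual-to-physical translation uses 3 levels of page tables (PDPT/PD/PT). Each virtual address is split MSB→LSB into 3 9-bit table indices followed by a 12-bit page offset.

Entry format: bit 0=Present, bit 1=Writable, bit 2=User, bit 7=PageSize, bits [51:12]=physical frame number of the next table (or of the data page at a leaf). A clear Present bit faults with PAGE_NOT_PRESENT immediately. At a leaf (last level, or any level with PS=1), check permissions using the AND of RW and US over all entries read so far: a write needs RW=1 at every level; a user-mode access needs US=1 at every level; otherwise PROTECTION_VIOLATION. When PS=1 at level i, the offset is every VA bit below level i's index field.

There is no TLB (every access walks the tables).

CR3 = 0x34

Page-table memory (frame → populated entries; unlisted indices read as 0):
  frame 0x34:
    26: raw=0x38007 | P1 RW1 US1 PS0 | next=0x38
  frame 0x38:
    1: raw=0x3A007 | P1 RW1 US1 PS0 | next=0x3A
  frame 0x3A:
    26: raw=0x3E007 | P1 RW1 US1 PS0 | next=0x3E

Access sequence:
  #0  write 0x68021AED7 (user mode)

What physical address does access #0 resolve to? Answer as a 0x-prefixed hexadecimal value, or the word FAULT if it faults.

Trace:
#0 VA=0x68021AED7 (w,user):
  lvl0: tbl 0x34, slot 26 ⇒ 0x38007 (P1/RW1/US1/PS0)
  lvl1: tbl 0x38, slot 1 ⇒ 0x3A007 (P1/RW1/US1/PS0)
  lvl2: tbl 0x3A, slot 26 ⇒ 0x3E007 (P1/RW1/US1/PS0)
  ✓ 0x3EED7  — 3 lookups

Access #0 PA: 0x3EED7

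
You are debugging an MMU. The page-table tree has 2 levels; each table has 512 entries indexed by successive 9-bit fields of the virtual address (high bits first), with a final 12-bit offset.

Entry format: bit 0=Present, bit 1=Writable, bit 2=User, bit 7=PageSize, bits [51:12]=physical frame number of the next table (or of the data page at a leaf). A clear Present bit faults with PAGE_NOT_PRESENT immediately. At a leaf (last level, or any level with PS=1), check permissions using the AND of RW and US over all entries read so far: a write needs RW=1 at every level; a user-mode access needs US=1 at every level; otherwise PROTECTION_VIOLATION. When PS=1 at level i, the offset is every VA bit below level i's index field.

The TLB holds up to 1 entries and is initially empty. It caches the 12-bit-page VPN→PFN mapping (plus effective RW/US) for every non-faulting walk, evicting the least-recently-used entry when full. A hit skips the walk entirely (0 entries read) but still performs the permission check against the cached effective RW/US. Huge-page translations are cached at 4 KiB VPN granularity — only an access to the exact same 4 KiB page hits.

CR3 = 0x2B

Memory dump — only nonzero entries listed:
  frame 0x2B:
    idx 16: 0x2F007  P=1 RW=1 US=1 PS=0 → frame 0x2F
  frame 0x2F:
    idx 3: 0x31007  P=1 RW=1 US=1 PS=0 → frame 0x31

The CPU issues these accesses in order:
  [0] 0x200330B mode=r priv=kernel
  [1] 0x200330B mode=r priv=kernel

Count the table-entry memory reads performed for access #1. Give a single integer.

Walk each access:
#0 VA=0x200330B (r,kernel):
  lvl0: tbl 0x2B, slot 16 ⇒ 0x2F007 (P1/RW1/US1/PS0)
  lvl1: tbl 0x2F, slot 3 ⇒ 0x31007 (P1/RW1/US1/PS0)
  → PA=0x3130B  (2 entries read)
#1 VA=0x200330B (r,kernel):
  TLB hit vpn=0x2003 → PA=0x3130B

Entries read for #1: 0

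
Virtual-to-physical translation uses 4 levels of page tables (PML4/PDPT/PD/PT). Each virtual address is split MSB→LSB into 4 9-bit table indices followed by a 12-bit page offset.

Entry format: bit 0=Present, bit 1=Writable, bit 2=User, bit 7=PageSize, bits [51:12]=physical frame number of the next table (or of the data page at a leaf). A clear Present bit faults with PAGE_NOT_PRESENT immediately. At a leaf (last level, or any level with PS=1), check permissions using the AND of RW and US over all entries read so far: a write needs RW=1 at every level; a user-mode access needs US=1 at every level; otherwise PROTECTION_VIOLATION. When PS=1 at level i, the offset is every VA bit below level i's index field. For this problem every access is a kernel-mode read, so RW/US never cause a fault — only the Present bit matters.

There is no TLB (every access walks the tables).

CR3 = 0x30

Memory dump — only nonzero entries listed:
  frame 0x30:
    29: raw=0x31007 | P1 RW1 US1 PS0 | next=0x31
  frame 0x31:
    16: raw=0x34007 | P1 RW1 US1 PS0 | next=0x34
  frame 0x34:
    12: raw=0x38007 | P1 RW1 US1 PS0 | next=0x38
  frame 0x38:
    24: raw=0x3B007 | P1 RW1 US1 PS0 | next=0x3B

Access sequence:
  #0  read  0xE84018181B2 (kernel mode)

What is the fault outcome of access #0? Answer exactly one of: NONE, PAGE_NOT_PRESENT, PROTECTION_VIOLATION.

Walk each access:
#0 VA=0xE84018181B2 (r,kernel):
  lvl0: tbl 0x30, slot 29 ⇒ 0x31007 (P1/RW1/US1/PS0)
  lvl1: tbl 0x31, slot 16 ⇒ 0x34007 (P1/RW1/US1/PS0)
  lvl2: tbl 0x34, slot 12 ⇒ 0x38007 (P1/RW1/US1/PS0)
  lvl3: tbl 0x38, slot 24 ⇒ 0x3B007 (P1/RW1/US1/PS0)
  ⇒ phys 0x3B1B2  [4 reads]

Access #0 fault: NONE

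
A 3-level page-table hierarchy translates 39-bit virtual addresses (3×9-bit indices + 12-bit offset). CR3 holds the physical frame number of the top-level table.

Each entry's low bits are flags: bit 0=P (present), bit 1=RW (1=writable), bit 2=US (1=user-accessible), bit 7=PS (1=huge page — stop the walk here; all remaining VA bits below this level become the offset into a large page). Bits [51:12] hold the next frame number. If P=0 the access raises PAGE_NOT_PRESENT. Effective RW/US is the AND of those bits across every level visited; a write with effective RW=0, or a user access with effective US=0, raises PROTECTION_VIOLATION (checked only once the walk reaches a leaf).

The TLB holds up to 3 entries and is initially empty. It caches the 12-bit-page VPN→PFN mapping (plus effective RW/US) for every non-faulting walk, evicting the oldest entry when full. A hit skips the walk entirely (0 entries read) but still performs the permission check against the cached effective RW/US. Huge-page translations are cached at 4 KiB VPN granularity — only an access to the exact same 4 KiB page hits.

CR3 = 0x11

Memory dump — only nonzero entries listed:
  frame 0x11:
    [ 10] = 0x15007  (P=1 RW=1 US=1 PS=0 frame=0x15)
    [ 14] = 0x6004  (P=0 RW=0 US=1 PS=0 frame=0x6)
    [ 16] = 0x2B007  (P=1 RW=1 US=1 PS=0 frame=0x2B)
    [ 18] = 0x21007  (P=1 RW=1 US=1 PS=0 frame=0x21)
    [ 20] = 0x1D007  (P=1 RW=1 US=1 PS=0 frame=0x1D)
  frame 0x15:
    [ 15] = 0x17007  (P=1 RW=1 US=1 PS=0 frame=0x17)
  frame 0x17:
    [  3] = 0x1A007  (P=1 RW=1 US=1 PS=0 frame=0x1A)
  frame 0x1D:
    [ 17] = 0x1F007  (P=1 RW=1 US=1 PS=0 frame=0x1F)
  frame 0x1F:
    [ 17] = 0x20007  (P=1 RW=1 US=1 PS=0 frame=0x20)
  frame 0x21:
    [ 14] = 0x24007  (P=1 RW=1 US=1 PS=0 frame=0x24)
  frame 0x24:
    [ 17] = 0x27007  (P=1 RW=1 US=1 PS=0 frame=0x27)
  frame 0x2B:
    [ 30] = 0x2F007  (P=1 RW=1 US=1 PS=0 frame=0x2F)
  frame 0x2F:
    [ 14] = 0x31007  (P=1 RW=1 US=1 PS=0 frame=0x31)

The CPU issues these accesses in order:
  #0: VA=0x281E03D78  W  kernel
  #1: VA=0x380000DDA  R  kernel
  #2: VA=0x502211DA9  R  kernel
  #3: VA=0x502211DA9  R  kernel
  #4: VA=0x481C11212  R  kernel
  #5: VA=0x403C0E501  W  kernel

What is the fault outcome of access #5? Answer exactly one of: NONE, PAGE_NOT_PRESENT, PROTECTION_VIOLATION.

Trace:
#0 VA=0x281E03D78 (w,kernel):
  lvl0: tbl 0x11, slot 10 ⇒ 0x15007 (P1/RW1/US1/PS0)
  lvl1: tbl 0x15, slot 15 ⇒ 0x17007 (P1/RW1/US1/PS0)
  lvl2: tbl 0x17, slot 3 ⇒ 0x1A007 (P1/RW1/US1/PS0)
  ⇒ phys 0x1AD78  [3 reads]
#1 VA=0x380000DDA (r,kernel):
  lvl0: tbl 0x11, slot 14 ⇒ 0x6004 (P0/RW0/US1/PS0)
  → PAGE_NOT_PRESENT  (1 entries read)
#2 VA=0x502211DA9 (r,kernel):
  lvl0: tbl 0x11, slot 20 ⇒ 0x1D007 (P1/RW1/US1/PS0)
  lvl1: tbl 0x1D, slot 17 ⇒ 0x1F007 (P1/RW1/US1/PS0)
  lvl2: tbl 0x1F, slot 17 ⇒ 0x20007 (P1/RW1/US1/PS0)
  ⇒ phys 0x20DA9  [3 reads]
#3 VA=0x502211DA9 (r,kernel):
  TLB hit vpn=0x502211 → PA=0x20DA9
#4 VA=0x481C11212 (r,kernel):
  lvl0: tbl 0x11, slot 18 ⇒ 0x21007 (P1/RW1/US1/PS0)
  lvl1: tbl 0x21, slot 14 ⇒ 0x24007 (P1/RW1/US1/PS0)
  lvl2: tbl 0x24, slot 17 ⇒ 0x27007 (P1/RW1/US1/PS0)
  ⇒ phys 0x27212  [3 reads]
#5 VA=0x403C0E501 (w,kernel):
  lvl0: tbl 0x11, slot 16 ⇒ 0x2B007 (P1/RW1/US1/PS0)
  lvl1: tbl 0x2B, slot 30 ⇒ 0x2F007 (P1/RW1/US1/PS0)
  lvl2: tbl 0x2F, slot 14 ⇒ 0x31007 (P1/RW1/US1/PS0)
  ⇒ phys 0x31501  [3 reads]

Access #5 fault: NONE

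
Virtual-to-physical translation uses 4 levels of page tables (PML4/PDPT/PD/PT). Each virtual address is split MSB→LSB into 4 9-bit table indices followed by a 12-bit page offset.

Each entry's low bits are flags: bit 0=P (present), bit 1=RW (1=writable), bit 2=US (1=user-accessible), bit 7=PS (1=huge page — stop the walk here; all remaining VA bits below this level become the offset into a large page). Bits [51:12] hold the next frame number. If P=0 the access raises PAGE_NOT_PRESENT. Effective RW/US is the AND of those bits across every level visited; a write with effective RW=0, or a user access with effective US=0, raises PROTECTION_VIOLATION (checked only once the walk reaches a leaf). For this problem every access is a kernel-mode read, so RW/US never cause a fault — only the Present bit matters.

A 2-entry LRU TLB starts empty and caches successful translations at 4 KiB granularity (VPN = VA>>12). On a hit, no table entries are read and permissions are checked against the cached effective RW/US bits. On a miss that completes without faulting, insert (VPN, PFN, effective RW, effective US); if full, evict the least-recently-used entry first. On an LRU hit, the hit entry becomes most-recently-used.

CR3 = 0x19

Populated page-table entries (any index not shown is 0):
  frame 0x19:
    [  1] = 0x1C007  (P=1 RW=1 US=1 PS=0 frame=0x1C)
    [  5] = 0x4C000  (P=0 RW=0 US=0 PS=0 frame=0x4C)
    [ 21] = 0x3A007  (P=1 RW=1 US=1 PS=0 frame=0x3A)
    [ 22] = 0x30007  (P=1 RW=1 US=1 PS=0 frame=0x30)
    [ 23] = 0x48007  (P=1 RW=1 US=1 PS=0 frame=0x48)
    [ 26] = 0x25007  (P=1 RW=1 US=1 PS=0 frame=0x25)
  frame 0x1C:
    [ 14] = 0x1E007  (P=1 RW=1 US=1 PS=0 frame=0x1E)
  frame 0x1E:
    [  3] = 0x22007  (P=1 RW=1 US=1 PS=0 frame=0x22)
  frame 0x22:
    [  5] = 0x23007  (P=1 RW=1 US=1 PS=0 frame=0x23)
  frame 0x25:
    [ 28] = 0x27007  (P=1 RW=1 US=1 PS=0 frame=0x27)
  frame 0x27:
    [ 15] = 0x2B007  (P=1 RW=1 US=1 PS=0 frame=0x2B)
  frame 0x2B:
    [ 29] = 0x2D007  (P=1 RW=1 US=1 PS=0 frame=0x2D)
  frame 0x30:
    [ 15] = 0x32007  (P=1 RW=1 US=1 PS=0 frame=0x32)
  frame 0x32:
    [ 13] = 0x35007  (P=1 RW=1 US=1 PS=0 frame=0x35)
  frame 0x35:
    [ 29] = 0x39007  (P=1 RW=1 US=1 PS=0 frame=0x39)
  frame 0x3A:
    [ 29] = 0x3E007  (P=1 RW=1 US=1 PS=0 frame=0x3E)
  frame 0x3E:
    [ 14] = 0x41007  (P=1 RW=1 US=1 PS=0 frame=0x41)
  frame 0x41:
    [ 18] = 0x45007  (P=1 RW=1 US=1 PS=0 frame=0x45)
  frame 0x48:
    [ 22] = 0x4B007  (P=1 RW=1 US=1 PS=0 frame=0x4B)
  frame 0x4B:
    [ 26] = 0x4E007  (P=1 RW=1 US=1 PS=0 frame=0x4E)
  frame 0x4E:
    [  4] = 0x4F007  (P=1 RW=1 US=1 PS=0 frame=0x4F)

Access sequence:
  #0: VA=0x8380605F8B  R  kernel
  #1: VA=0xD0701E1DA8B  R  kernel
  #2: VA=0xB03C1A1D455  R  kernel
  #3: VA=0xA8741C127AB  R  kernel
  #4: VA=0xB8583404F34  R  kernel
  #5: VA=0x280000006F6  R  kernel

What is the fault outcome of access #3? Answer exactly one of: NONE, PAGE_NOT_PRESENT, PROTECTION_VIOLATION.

Trace:
#0 VA=0x8380605F8B (r,kernel):
  L0: frame=0x19 idx=1 entry=0x1C007 [P=1 RW=1 US=1 PS=0]
  L1: frame=0x1C idx=14 entry=0x1E007 [P=1 RW=1 US=1 PS=0]
  L2: frame=0x1E idx=3 entry=0x22007 [P=1 RW=1 US=1 PS=0]
  L3: frame=0x22 idx=5 entry=0x23007 [P=1 RW=1 US=1 PS=0]
  ⇒ phys 0x23F8B  [4 reads]
#1 VA=0xD0701E1DA8B (r,kernel):
  L0: frame=0x19 idx=26 entry=0x25007 [P=1 RW=1 US=1 PS=0]
  L1: frame=0x25 idx=28 entry=0x27007 [P=1 RW=1 US=1 PS=0]
  L2: frame=0x27 idx=15 entry=0x2B007 [P=1 RW=1 US=1 PS=0]
  L3: frame=0x2B idx=29 entry=0x2D007 [P=1 RW=1 US=1 PS=0]
  ⇒ phys 0x2DA8B  [4 reads]
#2 VA=0xB03C1A1D455 (r,kernel):
  L0: frame=0x19 idx=22 entry=0x30007 [P=1 RW=1 US=1 PS=0]
  L1: frame=0x30 idx=15 entry=0x32007 [P=1 RW=1 US=1 PS=0]
  L2: frame=0x32 idx=13 entry=0x35007 [P=1 RW=1 US=1 PS=0]
  L3: frame=0x35 idx=29 entry=0x39007 [P=1 RW=1 US=1 PS=0]
  ⇒ phys 0x39455  [4 reads]
#3 VA=0xA8741C127AB (r,kernel):
  L0: frame=0x19 idx=21 entry=0x3A007 [P=1 RW=1 US=1 PS=0]
  L1: frame=0x3A idx=29 entry=0x3E007 [P=1 RW=1 US=1 PS=0]
  L2: frame=0x3E idx=14 entry=0x41007 [P=1 RW=1 US=1 PS=0]
  L3: frame=0x41 idx=18 entry=0x45007 [P=1 RW=1 US=1 PS=0]
  ⇒ phys 0x457AB  [4 reads]
#4 VA=0xB8583404F34 (r,kernel):
  L0: frame=0x19 idx=23 entry=0x48007 [P=1 RW=1 US=1 PS=0]
  L1: frame=0x48 idx=22 entry=0x4B007 [P=1 RW=1 US=1 PS=0]
  L2: frame=0x4B idx=26 entry=0x4E007 [P=1 RW=1 US=1 PS=0]
  L3: frame=0x4E idx=4 entry=0x4F007 [P=1 RW=1 US=1 PS=0]
  ⇒ phys 0x4FF34  [4 reads]
#5 VA=0x280000006F6 (r,kernel):
  L0: frame=0x19 idx=5 entry=0x4C000 [P=0 RW=0 US=0 PS=0]
  ⇒ fault: PAGE_NOT_PRESENT  — 1 lookups

Access #3 fault: NONE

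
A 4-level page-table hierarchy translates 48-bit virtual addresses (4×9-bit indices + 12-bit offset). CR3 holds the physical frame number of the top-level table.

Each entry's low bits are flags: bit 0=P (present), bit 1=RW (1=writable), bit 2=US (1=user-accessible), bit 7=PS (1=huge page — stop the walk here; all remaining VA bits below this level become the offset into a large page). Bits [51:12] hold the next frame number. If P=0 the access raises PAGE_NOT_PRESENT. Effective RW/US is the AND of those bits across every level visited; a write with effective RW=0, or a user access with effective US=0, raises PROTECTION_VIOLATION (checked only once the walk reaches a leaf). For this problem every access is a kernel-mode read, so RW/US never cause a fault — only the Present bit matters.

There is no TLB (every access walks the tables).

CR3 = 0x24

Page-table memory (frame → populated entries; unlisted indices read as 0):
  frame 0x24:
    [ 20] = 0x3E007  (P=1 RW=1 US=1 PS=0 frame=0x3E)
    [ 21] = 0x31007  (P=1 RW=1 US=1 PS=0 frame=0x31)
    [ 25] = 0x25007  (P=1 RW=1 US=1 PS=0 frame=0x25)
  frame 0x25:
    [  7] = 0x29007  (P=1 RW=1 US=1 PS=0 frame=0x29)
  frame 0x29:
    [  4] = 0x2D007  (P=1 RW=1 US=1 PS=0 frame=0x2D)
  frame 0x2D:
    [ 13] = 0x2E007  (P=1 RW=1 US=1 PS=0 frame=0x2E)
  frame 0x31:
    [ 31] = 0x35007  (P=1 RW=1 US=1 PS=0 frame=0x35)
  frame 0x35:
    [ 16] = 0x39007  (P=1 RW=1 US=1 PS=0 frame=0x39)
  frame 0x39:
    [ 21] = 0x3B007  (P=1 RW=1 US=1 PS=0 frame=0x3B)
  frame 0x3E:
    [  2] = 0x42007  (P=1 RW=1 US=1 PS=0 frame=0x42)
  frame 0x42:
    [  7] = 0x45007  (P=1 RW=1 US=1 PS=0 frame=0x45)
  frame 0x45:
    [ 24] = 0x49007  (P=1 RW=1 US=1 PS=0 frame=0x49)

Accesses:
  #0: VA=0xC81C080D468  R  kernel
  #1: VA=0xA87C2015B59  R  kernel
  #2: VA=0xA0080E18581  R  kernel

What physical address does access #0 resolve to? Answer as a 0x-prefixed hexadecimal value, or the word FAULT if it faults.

Trace:
#0 VA=0xC81C080D468 (r,kernel):
  lvl0: tbl 0x24, slot 25 ⇒ 0x25007 (P1/RW1/US1/PS0)
  lvl1: tbl 0x25, slot 7 ⇒ 0x29007 (P1/RW1/US1/PS0)
  lvl2: tbl 0x29, slot 4 ⇒ 0x2D007 (P1/RW1/US1/PS0)
  lvl3: tbl 0x2D, slot 13 ⇒ 0x2E007 (P1/RW1/US1/PS0)
  ✓ 0x2E468  — 4 lookups
#1 VA=0xA87C2015B59 (r,kernel):
  lvl0: tbl 0x24, slot 21 ⇒ 0x31007 (P1/RW1/US1/PS0)
  lvl1: tbl 0x31, slot 31 ⇒ 0x35007 (P1/RW1/US1/PS0)
  lvl2: tbl 0x35, slot 16 ⇒ 0x39007 (P1/RW1/US1/PS0)
  lvl3: tbl 0x39, slot 21 ⇒ 0x3B007 (P1/RW1/US1/PS0)
  ✓ 0x3BB59  — 4 lookups
#2 VA=0xA0080E18581 (r,kernel):
  lvl0: tbl 0x24, slot 20 ⇒ 0x3E007 (P1/RW1/US1/PS0)
  lvl1: tbl 0x3E, slot 2 ⇒ 0x42007 (P1/RW1/US1/PS0)
  lvl2: tbl 0x42, slot 7 ⇒ 0x45007 (P1/RW1/US1/PS0)
  lvl3: tbl 0x45, slot 24 ⇒ 0x49007 (P1/RW1/US1/PS0)
  ✓ 0x49581  — 4 lookups

Access #0 PA: 0x2E468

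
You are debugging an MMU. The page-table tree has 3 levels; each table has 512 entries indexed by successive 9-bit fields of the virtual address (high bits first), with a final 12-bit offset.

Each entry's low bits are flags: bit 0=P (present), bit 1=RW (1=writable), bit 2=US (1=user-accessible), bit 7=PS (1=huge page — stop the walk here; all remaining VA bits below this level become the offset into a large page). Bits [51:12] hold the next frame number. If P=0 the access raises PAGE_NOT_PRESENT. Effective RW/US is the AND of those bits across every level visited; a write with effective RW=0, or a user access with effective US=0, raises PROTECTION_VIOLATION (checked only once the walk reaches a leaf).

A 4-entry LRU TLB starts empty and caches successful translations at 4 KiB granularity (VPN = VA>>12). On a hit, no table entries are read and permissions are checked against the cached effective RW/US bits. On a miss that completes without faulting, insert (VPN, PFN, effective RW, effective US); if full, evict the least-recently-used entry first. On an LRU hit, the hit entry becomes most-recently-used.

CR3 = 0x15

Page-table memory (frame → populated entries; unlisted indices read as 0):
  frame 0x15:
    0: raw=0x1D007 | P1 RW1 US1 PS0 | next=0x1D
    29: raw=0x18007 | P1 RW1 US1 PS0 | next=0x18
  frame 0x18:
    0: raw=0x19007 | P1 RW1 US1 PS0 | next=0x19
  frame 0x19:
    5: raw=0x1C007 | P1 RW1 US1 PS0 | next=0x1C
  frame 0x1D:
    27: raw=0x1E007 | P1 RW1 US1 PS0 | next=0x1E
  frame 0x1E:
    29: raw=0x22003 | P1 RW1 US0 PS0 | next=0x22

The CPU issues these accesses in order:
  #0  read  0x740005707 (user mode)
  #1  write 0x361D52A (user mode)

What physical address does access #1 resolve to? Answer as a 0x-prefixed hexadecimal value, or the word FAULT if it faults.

Trace:
#0 VA=0x740005707 (r,user):
  lvl0: tbl 0x15, slot 29 ⇒ 0x18007 (P1/RW1/US1/PS0)
  lvl1: tbl 0x18, slot 0 ⇒ 0x19007 (P1/RW1/US1/PS0)
  lvl2: tbl 0x19, slot 5 ⇒ 0x1C007 (P1/RW1/US1/PS0)
  → PA=0x1C707  (3 entries read)
#1 VA=0x361D52A (w,user):
  lvl0: tbl 0x15, slot 0 ⇒ 0x1D007 (P1/RW1/US1/PS0)
  lvl1: tbl 0x1D, slot 27 ⇒ 0x1E007 (P1/RW1/US1/PS0)
  lvl2: tbl 0x1E, slot 29 ⇒ 0x22003 (P1/RW1/US0/PS0)
  → PROTECTION_VIOLATION  (3 entries read)

Access #1 PA: FAULT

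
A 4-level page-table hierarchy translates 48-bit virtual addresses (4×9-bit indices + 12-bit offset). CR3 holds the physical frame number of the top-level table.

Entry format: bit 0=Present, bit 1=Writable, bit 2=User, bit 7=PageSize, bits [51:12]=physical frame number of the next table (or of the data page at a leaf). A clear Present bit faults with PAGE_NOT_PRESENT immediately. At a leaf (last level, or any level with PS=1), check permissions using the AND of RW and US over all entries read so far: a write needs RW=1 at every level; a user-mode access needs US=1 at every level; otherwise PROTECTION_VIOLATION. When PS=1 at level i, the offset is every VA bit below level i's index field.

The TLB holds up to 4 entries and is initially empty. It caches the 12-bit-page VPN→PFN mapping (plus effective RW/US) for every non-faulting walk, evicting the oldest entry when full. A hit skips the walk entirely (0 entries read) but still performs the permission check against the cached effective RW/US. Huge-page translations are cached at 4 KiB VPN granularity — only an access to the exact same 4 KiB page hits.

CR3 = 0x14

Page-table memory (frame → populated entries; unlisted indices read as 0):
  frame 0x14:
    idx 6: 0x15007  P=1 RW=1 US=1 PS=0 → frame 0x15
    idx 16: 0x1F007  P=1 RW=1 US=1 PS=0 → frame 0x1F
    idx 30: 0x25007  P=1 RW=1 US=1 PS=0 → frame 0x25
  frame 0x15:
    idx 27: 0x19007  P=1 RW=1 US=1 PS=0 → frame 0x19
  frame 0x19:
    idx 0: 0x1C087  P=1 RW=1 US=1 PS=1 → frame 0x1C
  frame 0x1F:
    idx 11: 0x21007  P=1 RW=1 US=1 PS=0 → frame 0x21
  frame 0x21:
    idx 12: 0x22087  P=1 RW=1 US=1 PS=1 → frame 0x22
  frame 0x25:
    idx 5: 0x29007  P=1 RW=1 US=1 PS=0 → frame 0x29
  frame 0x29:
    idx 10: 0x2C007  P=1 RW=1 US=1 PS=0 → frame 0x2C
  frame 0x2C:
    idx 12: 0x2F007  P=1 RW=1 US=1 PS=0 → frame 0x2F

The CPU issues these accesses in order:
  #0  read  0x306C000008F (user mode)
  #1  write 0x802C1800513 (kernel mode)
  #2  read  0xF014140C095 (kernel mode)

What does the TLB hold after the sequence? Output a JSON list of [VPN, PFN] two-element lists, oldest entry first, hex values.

Trace:
#0 VA=0x306C000008F (r,user):
  lvl0: tbl 0x14, slot 6 ⇒ 0x15007 (P1/RW1/US1/PS0)
  lvl1: tbl 0x15, slot 27 ⇒ 0x19007 (P1/RW1/US1/PS0)
  lvl2: tbl 0x19, slot 0 ⇒ 0x1C087 (P1/RW1/US1/PS1)
  ⇒ phys 0x1C08F (huge @L2)  [3 reads]
#1 VA=0x802C1800513 (w,kernel):
  lvl0: tbl 0x14, slot 16 ⇒ 0x1F007 (P1/RW1/US1/PS0)
  lvl1: tbl 0x1F, slot 11 ⇒ 0x21007 (P1/RW1/US1/PS0)
  lvl2: tbl 0x21, slot 12 ⇒ 0x22087 (P1/RW1/US1/PS1)
  ⇒ phys 0x22513 (huge @L2)  [3 reads]
#2 VA=0xF014140C095 (r,kernel):
  lvl0: tbl 0x14, slot 30 ⇒ 0x25007 (P1/RW1/US1/PS0)
  lvl1: tbl 0x25, slot 5 ⇒ 0x29007 (P1/RW1/US1/PS0)
  lvl2: tbl 0x29, slot 10 ⇒ 0x2C007 (P1/RW1/US1/PS0)
  lvl3: tbl 0x2C, slot 12 ⇒ 0x2F007 (P1/RW1/US1/PS0)
  ⇒ phys 0x2F095  [4 reads]

TLB: [["0x306C0000", "0x1C"], ["0x802C1800", "0x22"], ["0xF014140C", "0x2F"]]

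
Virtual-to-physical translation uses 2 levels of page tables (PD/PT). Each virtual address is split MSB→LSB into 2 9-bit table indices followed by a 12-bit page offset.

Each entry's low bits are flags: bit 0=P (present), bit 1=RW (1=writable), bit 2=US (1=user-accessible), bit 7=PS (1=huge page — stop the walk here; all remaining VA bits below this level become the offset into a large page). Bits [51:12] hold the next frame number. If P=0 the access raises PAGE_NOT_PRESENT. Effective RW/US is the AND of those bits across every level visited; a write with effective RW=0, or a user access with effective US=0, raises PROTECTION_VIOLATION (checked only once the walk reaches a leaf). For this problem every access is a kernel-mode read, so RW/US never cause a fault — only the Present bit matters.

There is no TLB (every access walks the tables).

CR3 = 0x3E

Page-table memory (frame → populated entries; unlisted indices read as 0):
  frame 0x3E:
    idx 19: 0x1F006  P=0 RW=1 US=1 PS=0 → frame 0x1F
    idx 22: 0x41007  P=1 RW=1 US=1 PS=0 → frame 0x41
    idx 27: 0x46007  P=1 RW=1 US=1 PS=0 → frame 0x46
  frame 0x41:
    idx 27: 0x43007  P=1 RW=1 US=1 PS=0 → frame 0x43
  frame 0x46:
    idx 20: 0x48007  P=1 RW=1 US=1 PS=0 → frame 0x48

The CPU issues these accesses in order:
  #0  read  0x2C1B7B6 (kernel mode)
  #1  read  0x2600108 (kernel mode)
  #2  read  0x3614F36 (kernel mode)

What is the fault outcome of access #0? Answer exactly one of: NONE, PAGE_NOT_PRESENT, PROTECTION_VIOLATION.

Per-access translation:
#0 VA=0x2C1B7B6 (r,kernel):
  L0: frame=0x3E idx=22 entry=0x41007 [P=1 RW=1 US=1 PS=0]
  L1: frame=0x41 idx=27 entry=0x43007 [P=1 RW=1 US=1 PS=0]
  ⇒ phys 0x437B6  [2 reads]
#1 VA=0x2600108 (r,kernel):
  L0: frame=0x3E idx=19 entry=0x1F006 [P=0 RW=1 US=1 PS=0]
  ✗ PAGE_NOT_PRESENT  [1 reads]
#2 VA=0x3614F36 (r,kernel):
  L0: frame=0x3E idx=27 entry=0x46007 [P=1 RW=1 US=1 PS=0]
  L1: frame=0x46 idx=20 entry=0x48007 [P=1 RW=1 US=1 PS=0]
  ⇒ phys 0x48F36  [2 reads]

Access #0 fault: NONE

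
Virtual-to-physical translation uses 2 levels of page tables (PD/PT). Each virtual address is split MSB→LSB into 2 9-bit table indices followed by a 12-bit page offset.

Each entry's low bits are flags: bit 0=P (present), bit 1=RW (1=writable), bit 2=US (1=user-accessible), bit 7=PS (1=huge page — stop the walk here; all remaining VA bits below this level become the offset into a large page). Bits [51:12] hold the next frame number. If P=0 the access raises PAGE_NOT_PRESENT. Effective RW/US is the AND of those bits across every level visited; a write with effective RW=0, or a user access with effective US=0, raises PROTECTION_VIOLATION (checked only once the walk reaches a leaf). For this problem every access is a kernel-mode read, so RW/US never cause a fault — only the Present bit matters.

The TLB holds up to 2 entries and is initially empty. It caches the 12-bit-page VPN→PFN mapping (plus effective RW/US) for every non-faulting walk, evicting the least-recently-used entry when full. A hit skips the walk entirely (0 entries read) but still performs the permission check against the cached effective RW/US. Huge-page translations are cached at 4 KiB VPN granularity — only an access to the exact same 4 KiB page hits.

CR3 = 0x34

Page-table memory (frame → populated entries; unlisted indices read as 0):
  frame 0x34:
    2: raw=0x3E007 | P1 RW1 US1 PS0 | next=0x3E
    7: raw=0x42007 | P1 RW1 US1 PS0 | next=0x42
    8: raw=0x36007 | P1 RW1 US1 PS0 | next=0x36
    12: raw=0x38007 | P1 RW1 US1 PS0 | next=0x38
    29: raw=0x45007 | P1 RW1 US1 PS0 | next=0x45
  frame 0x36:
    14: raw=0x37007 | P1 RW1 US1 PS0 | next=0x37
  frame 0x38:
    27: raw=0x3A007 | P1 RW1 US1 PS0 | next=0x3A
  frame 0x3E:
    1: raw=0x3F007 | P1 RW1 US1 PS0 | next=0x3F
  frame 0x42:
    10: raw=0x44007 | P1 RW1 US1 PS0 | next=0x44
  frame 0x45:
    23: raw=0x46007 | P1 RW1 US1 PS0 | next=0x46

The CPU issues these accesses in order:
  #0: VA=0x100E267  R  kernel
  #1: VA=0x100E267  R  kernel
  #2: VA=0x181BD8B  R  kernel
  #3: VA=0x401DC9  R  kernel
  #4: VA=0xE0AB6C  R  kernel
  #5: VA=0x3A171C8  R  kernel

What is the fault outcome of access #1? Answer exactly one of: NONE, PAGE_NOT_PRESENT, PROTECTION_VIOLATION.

Per-access translation:
#0 VA=0x100E267 (r,kernel):
  lvl0: tbl 0x34, slot 8 ⇒ 0x36007 (P1/RW1/US1/PS0)
  lvl1: tbl 0x36, slot 14 ⇒ 0x37007 (P1/RW1/US1/PS0)
  ✓ 0x37267  — 2 lookups
#1 VA=0x100E267 (r,kernel):
  TLB hit vpn=0x100E → PA=0x37267
#2 VA=0x181BD8B (r,kernel):
  lvl0: tbl 0x34, slot 12 ⇒ 0x38007 (P1/RW1/US1/PS0)
  lvl1: tbl 0x38, slot 27 ⇒ 0x3A007 (P1/RW1/US1/PS0)
  ✓ 0x3AD8B  — 2 lookups
#3 VA=0x401DC9 (r,kernel):
  lvl0: tbl 0x34, slot 2 ⇒ 0x3E007 (P1/RW1/US1/PS0)
  lvl1: tbl 0x3E, slot 1 ⇒ 0x3F007 (P1/RW1/US1/PS0)
  ✓ 0x3FDC9  — 2 lookups
#4 VA=0xE0AB6C (r,kernel):
  lvl0: tbl 0x34, slot 7 ⇒ 0x42007 (P1/RW1/US1/PS0)
  lvl1: tbl 0x42, slot 10 ⇒ 0x44007 (P1/RW1/US1/PS0)
  ✓ 0x44B6C  — 2 lookups
#5 VA=0x3A171C8 (r,kernel):
  lvl0: tbl 0x34, slot 29 ⇒ 0x45007 (P1/RW1/US1/PS0)
  lvl1: tbl 0x45, slot 23 ⇒ 0x46007 (P1/RW1/US1/PS0)
  ✓ 0x461C8  — 2 lookups

Access #1 fault: NONE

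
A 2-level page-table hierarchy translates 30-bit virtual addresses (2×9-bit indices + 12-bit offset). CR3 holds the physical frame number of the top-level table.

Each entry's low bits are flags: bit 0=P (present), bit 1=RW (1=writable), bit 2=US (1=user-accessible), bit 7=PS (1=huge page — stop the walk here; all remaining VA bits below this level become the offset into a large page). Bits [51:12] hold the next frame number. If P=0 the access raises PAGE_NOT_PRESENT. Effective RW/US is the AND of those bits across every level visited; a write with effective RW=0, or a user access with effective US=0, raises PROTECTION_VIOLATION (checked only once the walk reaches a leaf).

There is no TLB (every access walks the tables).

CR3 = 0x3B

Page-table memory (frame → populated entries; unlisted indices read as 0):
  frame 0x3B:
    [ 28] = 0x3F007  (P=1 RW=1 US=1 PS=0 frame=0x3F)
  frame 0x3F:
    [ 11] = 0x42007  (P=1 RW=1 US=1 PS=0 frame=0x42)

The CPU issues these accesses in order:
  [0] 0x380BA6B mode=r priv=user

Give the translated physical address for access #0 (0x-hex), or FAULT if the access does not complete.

Trace:
#0 VA=0x380BA6B (r,user):
  L0 @0x3B[28] → 0x3F007  P=1,RW=1,US=1,PS=0
  L1 @0x3F[11] → 0x42007  P=1,RW=1,US=1,PS=0
  → PA=0x42A6B  (2 entries read)

Access #0 PA: 0x42A6B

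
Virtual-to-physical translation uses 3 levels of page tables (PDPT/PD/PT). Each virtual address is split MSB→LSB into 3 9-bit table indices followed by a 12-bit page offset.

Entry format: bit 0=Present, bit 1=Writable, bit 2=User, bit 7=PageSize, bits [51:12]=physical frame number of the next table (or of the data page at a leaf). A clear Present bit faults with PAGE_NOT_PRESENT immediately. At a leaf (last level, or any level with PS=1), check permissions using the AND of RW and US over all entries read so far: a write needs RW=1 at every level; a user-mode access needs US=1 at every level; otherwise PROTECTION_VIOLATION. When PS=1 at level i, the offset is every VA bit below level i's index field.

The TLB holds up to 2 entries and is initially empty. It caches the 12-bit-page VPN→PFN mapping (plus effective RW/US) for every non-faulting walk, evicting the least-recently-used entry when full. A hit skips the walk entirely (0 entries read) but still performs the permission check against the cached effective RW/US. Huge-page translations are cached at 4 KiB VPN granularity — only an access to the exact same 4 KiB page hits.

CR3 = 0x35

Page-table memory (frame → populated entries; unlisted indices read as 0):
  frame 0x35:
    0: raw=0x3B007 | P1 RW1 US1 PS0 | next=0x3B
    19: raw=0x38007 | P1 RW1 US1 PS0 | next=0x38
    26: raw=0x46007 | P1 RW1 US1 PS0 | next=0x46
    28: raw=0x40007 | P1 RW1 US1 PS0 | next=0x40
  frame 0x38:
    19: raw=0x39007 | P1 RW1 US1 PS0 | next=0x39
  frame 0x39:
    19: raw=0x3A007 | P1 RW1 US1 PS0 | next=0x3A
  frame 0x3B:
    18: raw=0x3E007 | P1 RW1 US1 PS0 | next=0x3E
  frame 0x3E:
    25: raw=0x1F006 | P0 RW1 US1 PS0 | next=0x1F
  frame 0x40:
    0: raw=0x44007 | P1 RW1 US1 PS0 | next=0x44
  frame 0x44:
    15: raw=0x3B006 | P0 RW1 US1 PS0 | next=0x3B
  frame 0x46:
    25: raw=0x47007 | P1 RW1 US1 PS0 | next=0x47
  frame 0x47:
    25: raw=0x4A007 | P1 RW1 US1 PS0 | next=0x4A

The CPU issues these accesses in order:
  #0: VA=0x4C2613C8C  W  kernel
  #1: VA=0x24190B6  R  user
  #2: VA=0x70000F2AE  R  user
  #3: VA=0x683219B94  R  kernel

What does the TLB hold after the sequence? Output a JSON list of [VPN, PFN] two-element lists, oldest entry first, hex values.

Walk each access:
#0 VA=0x4C2613C8C (w,kernel):
  [0] read 0x35 idx=19: raw=0x38007 flags P=1 W=1 U=1 S=0
  [1] read 0x38 idx=19: raw=0x39007 flags P=1 W=1 U=1 S=0
  [2] read 0x39 idx=19: raw=0x3A007 flags P=1 W=1 U=1 S=0
  ⇒ phys 0x3AC8C  [3 reads]
#1 VA=0x24190B6 (r,user):
  [0] read 0x35 idx=0: raw=0x3B007 flags P=1 W=1 U=1 S=0
  [1] read 0x3B idx=18: raw=0x3E007 flags P=1 W=1 U=1 S=0
  [2] read 0x3E idx=25: raw=0x1F006 flags P=0 W=1 U=1 S=0
  → PAGE_NOT_PRESENT  (3 entries read)
#2 VA=0x70000F2AE (r,user):
  [0] read 0x35 idx=28: raw=0x40007 flags P=1 W=1 U=1 S=0
  [1] read 0x40 idx=0: raw=0x44007 flags P=1 W=1 U=1 S=0
  [2] read 0x44 idx=15: raw=0x3B006 flags P=0 W=1 U=1 S=0
  → PAGE_NOT_PRESENT  (3 entries read)
#3 VA=0x683219B94 (r,kernel):
  [0] read 0x35 idx=26: raw=0x46007 flags P=1 W=1 U=1 S=0
  [1] read 0x46 idx=25: raw=0x47007 flags P=1 W=1 U=1 S=0
  [2] read 0x47 idx=25: raw=0x4A007 flags P=1 W=1 U=1 S=0
  ⇒ phys 0x4AB94  [3 reads]

TLB: [["0x4C2613", "0x3A"], ["0x683219", "0x4A"]]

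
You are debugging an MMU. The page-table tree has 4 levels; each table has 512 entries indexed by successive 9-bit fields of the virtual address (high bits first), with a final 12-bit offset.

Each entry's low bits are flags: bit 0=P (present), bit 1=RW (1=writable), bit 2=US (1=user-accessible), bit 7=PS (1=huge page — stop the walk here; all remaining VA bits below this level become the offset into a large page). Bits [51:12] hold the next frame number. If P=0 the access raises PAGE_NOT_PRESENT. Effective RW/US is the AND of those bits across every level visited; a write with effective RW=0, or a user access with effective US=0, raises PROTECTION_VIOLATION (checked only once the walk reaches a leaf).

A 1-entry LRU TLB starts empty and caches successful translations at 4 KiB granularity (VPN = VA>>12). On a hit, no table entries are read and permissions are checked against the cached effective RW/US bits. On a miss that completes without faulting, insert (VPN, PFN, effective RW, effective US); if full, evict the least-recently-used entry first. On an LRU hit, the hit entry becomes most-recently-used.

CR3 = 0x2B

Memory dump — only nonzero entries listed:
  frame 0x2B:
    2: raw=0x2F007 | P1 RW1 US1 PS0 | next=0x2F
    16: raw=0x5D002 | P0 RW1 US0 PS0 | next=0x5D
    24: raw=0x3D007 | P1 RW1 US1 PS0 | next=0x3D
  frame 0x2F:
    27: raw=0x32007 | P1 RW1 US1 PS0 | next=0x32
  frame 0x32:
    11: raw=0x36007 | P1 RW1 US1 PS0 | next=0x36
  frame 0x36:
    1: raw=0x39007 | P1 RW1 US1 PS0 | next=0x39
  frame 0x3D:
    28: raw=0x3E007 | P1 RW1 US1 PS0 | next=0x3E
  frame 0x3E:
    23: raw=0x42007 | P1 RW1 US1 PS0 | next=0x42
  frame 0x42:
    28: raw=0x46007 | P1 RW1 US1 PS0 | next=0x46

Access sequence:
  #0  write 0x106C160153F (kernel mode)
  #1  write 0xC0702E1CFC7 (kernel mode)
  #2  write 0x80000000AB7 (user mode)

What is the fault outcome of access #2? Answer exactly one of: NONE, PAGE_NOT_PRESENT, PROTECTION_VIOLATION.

Walk each access:
#0 VA=0x106C160153F (w,kernel):
  L0 @0x2B[2] → 0x2F007  P=1,RW=1,US=1,PS=0
  L1 @0x2F[27] → 0x32007  P=1,RW=1,US=1,PS=0
  L2 @0x32[11] → 0x36007  P=1,RW=1,US=1,PS=0
  L3 @0x36[1] → 0x39007  P=1,RW=1,US=1,PS=0
  ✓ 0x3953F  — 4 lookups
#1 VA=0xC0702E1CFC7 (w,kernel):
  L0 @0x2B[24] → 0x3D007  P=1,RW=1,US=1,PS=0
  L1 @0x3D[28] → 0x3E007  P=1,RW=1,US=1,PS=0
  L2 @0x3E[23] → 0x42007  P=1,RW=1,US=1,PS=0
  L3 @0x42[28] → 0x46007  P=1,RW=1,US=1,PS=0
  ✓ 0x46FC7  — 4 lookups
#2 VA=0x80000000AB7 (w,user):
  L0 @0x2B[16] → 0x5D002  P=0,RW=1,US=0,PS=0
  ✗ PAGE_NOT_PRESENT  [1 reads]

Access #2 fault: PAGE_NOT_PRESENT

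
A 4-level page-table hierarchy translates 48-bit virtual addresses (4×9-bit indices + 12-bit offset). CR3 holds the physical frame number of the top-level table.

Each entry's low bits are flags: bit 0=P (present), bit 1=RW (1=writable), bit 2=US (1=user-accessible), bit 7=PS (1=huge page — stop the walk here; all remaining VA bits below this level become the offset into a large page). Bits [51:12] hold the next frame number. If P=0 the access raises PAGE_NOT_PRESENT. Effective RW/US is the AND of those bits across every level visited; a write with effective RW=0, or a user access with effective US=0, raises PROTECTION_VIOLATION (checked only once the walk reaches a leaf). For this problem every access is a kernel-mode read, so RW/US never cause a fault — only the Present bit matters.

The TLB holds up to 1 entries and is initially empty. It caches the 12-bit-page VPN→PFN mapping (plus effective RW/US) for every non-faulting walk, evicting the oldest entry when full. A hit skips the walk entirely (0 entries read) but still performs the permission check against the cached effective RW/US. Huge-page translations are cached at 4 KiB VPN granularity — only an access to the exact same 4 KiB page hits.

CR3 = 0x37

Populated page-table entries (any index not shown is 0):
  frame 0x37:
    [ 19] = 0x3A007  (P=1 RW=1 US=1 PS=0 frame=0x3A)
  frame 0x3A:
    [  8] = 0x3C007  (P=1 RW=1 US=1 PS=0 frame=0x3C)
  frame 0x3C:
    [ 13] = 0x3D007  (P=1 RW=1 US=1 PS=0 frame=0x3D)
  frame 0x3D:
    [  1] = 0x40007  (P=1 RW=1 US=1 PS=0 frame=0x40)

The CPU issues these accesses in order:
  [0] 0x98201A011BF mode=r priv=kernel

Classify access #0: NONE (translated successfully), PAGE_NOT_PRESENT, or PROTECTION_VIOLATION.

Per-access translation:
#0 VA=0x98201A011BF (r,kernel):
  L0 @0x37[19] → 0x3A007  P=1,RW=1,US=1,PS=0
  L1 @0x3A[8] → 0x3C007  P=1,RW=1,US=1,PS=0
  L2 @0x3C[13] → 0x3D007  P=1,RW=1,US=1,PS=0
  L3 @0x3D[1] → 0x40007  P=1,RW=1,US=1,PS=0
  ⇒ phys 0x401BF  [4 reads]

Access #0 fault: NONE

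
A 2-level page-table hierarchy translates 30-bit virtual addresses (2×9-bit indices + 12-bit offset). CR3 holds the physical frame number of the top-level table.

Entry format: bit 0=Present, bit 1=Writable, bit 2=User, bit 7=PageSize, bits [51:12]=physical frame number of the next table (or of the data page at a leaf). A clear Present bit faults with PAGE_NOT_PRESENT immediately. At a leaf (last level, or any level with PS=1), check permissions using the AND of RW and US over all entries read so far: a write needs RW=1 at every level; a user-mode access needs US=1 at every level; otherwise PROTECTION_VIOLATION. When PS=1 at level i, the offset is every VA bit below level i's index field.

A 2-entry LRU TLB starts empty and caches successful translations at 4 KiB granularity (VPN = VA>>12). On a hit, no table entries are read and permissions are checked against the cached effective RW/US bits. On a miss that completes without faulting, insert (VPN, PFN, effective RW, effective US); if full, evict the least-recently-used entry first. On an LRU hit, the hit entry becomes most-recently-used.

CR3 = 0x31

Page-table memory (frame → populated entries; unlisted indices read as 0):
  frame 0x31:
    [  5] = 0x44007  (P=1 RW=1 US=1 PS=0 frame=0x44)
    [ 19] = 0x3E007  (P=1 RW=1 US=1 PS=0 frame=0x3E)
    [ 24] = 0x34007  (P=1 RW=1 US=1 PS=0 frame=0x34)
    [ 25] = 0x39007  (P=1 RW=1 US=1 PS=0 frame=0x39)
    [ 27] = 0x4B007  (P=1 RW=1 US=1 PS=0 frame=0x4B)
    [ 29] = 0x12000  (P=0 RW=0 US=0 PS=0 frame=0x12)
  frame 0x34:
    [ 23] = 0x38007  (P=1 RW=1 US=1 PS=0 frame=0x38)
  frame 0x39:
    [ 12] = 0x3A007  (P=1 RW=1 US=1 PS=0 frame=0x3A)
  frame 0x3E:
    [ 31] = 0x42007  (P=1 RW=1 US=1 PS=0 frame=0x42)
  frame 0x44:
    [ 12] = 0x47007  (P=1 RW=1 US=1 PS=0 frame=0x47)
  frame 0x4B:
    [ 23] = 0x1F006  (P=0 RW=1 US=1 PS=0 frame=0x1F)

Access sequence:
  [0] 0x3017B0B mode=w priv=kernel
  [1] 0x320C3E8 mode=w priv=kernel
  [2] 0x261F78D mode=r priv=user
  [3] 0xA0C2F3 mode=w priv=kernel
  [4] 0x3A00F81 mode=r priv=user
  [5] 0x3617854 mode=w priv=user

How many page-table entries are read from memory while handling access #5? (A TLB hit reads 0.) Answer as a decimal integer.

Walk each access:
#0 VA=0x3017B0B (w,kernel):
  L0 @0x31[24] → 0x34007  P=1,RW=1,US=1,PS=0
  L1 @0x34[23] → 0x38007  P=1,RW=1,US=1,PS=0
  ✓ 0x38B0B  — 2 lookups
#1 VA=0x320C3E8 (w,kernel):
  L0 @0x31[25] → 0x39007  P=1,RW=1,US=1,PS=0
  L1 @0x39[12] → 0x3A007  P=1,RW=1,US=1,PS=0
  ✓ 0x3A3E8  — 2 lookups
#2 VA=0x261F78D (r,user):
  L0 @0x31[19] → 0x3E007  P=1,RW=1,US=1,PS=0
  L1 @0x3E[31] → 0x42007  P=1,RW=1,US=1,PS=0
  ✓ 0x4278D  — 2 lookups
#3 VA=0xA0C2F3 (w,kernel):
  L0 @0x31[5] → 0x44007  P=1,RW=1,US=1,PS=0
  L1 @0x44[12] → 0x47007  P=1,RW=1,US=1,PS=0
  ✓ 0x472F3  — 2 lookups
#4 VA=0x3A00F81 (r,user):
  L0 @0x31[29] → 0x12000  P=0,RW=0,US=0,PS=0
  ⇒ fault: PAGE_NOT_PRESENT  — 1 lookups
#5 VA=0x3617854 (w,user):
  L0 @0x31[27] → 0x4B007  P=1,RW=1,US=1,PS=0
  L1 @0x4B[23] → 0x1F006  P=0,RW=1,US=1,PS=0
  ⇒ fault: PAGE_NOT_PRESENT  — 2 lookups

Entries read for #5: 2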